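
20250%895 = 560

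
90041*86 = 7743526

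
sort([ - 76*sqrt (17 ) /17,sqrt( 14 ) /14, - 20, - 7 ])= [ - 20, - 76*sqrt( 17 ) /17,-7,sqrt ( 14 ) /14]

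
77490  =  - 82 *( - 945 ) 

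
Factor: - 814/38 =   -  407/19 = - 11^1*19^( - 1)*37^1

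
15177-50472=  - 35295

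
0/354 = 0 = 0.00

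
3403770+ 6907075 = 10310845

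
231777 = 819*283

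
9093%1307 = 1251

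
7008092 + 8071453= 15079545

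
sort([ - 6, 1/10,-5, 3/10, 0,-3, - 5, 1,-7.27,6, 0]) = [ - 7.27,-6,  -  5, - 5, - 3, 0,0, 1/10,  3/10, 1,  6]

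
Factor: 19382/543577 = 2^1*11^1*617^( - 1 ) = 22/617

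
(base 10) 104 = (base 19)59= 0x68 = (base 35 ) 2Y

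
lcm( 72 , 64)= 576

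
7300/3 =2433 + 1/3 =2433.33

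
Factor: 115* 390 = 2^1 * 3^1 * 5^2*13^1*23^1=44850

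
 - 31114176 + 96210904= 65096728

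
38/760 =1/20 = 0.05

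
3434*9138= 31379892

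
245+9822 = 10067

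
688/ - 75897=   -  1 + 75209/75897= -0.01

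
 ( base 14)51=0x47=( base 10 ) 71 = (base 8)107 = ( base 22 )35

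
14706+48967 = 63673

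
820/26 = 410/13=31.54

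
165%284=165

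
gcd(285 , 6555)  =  285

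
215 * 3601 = 774215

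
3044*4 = 12176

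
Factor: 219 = 3^1*73^1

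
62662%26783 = 9096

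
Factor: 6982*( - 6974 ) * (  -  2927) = 2^2*11^1 * 317^1*2927^1 * 3491^1  =  142522853836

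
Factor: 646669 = 646669^1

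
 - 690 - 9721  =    -  10411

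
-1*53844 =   -  53844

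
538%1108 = 538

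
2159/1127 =1+1032/1127 = 1.92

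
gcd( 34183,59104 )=1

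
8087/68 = 8087/68 = 118.93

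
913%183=181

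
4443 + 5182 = 9625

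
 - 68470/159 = -68470/159=- 430.63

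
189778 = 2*94889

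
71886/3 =23962  =  23962.00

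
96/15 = 6 + 2/5 = 6.40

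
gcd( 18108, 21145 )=1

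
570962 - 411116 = 159846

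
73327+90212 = 163539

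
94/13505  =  94/13505 = 0.01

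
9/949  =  9/949 =0.01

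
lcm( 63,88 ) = 5544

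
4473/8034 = 1491/2678 = 0.56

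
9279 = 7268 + 2011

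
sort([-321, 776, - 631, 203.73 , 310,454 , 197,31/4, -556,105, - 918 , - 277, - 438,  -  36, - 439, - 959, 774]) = [ - 959,-918,-631, - 556, - 439, - 438 ,  -  321,- 277 , - 36, 31/4,105 , 197,203.73 , 310,  454,774,776] 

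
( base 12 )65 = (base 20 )3h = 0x4d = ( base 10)77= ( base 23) 38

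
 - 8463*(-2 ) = 16926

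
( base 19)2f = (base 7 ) 104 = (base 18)2h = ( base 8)65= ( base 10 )53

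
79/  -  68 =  - 2 + 57/68= -  1.16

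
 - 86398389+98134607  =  11736218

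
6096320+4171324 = 10267644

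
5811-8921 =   -  3110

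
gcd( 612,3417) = 51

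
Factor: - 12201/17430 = -7/10  =  - 2^( - 1 )*5^( - 1 )*7^1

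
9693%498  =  231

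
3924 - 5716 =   -  1792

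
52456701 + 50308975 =102765676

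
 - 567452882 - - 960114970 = 392662088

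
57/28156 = 57/28156 = 0.00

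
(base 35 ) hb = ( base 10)606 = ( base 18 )1fc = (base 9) 743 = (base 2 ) 1001011110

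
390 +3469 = 3859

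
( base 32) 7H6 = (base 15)2448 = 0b1111000100110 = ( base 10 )7718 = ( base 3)101120212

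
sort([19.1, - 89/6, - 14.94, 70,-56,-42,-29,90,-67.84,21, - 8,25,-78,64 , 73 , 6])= [-78, - 67.84, - 56, - 42, - 29, - 14.94,-89/6,- 8, 6,19.1, 21, 25,64, 70, 73,90]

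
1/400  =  1/400 = 0.00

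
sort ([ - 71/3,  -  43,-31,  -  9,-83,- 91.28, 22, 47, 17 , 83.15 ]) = [ - 91.28,-83, - 43, - 31,-71/3 ,- 9,17, 22,47, 83.15 ] 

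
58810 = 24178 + 34632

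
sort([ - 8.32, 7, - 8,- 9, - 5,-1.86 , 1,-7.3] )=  [ - 9, - 8.32, -8,  -  7.3, - 5,  -  1.86, 1, 7 ] 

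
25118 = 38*661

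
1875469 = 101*18569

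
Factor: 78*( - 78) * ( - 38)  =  2^3*3^2*13^2*19^1 = 231192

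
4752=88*54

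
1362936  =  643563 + 719373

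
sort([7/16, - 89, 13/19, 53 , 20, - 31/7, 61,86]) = [ - 89, - 31/7, 7/16, 13/19,20, 53, 61,86 ] 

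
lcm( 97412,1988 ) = 97412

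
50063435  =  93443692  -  43380257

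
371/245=1 +18/35 = 1.51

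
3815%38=15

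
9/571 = 9/571 = 0.02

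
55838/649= 55838/649= 86.04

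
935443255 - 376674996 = 558768259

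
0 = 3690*0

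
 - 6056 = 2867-8923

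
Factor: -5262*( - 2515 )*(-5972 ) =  - 2^3*3^1 * 5^1*503^1*877^1 * 1493^1 =-79033029960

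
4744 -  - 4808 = 9552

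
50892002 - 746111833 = - 695219831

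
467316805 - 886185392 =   -  418868587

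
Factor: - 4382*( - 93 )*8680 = 2^4*3^1*5^1 * 7^2*31^2 *313^1 = 3537325680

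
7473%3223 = 1027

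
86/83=1 + 3/83 = 1.04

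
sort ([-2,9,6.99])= [ - 2,6.99,9]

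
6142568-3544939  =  2597629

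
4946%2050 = 846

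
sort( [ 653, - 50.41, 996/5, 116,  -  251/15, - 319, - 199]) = [ - 319, - 199, - 50.41,- 251/15, 116 , 996/5, 653]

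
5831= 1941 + 3890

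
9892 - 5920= 3972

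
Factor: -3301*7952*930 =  - 2^5 *3^1 *5^1*7^1*31^1 * 71^1*3301^1 = - 24412083360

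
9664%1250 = 914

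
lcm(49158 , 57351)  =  344106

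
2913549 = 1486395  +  1427154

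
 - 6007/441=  - 14 + 167/441 = - 13.62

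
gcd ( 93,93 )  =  93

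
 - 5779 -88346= - 94125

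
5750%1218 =878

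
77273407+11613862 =88887269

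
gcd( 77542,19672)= 2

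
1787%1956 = 1787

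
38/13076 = 19/6538 = 0.00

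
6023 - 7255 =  - 1232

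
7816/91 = 85 + 81/91 = 85.89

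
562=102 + 460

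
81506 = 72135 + 9371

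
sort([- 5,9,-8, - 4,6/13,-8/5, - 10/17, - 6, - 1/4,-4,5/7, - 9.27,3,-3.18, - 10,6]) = [-10,-9.27, - 8,  -  6, - 5, - 4, - 4, - 3.18, - 8/5, - 10/17,  -  1/4,6/13,5/7,3,6,9 ] 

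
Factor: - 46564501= - 46564501^1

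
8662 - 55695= - 47033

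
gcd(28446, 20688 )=2586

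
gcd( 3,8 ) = 1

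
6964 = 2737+4227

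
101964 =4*25491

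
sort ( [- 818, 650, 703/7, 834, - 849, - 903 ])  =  [ - 903,-849, - 818, 703/7 , 650,  834]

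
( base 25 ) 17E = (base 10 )814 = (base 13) 4a8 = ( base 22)1f0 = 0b1100101110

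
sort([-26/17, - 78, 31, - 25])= [-78, - 25, - 26/17,31]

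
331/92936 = 331/92936 =0.00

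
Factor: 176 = 2^4 * 11^1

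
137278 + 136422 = 273700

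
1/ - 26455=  - 1 +26454/26455 = - 0.00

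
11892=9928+1964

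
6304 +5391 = 11695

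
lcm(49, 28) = 196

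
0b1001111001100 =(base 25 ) 82i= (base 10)5068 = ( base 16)13cc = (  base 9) 6851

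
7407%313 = 208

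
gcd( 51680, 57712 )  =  16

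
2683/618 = 2683/618 = 4.34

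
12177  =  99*123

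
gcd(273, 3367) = 91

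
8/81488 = 1/10186= 0.00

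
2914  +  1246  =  4160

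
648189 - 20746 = 627443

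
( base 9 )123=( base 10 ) 102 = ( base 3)10210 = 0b1100110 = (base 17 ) 60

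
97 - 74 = 23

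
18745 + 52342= 71087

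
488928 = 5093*96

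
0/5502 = 0 =0.00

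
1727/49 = 1727/49 = 35.24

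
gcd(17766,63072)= 54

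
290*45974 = 13332460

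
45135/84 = 15045/28 = 537.32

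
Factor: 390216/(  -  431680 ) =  - 2^( - 3 )*3^1*5^( - 1 )*19^( - 1)*229^1 = - 687/760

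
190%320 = 190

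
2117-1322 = 795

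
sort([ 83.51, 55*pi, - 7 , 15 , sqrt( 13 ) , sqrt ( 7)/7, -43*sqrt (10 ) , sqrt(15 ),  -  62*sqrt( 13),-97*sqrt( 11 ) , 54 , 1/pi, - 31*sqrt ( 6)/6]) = [ - 97*sqrt( 11), - 62*sqrt(13),-43*sqrt( 10 ),-31*sqrt( 6)/6,-7 , 1/pi, sqrt( 7)/7,sqrt(13) , sqrt( 15),15, 54, 83.51, 55*pi]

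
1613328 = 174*9272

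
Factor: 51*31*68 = 107508 = 2^2*3^1*17^2*31^1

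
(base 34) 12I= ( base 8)2332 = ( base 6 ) 5430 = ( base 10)1242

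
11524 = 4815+6709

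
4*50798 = 203192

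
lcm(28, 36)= 252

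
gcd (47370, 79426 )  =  2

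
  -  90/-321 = 30/107=0.28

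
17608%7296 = 3016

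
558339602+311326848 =869666450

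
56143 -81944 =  - 25801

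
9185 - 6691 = 2494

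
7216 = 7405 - 189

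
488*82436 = 40228768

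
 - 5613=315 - 5928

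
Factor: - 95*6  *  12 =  -6840 = -2^3*3^2*5^1*19^1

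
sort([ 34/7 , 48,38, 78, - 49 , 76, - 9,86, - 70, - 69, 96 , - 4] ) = [ - 70, - 69, - 49, - 9, - 4,34/7 , 38,48,76,  78,86 , 96] 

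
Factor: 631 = 631^1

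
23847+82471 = 106318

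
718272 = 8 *89784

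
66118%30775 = 4568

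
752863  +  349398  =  1102261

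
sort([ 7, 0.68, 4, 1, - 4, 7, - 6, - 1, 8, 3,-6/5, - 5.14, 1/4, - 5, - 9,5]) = [ - 9, - 6 , - 5.14,-5, - 4, - 6/5, - 1, 1/4, 0.68,1, 3, 4, 5, 7, 7,8]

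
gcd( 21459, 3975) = 3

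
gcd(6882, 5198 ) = 2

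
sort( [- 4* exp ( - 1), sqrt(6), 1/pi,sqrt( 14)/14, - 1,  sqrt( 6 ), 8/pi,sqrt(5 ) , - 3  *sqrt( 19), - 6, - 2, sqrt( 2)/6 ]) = [ - 3*sqrt(19), - 6, - 2, - 4* exp( - 1),- 1 , sqrt( 2 ) /6,sqrt(14 ) /14, 1/pi,sqrt(5 ),sqrt( 6 ), sqrt(6), 8/pi ]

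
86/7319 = 86/7319=0.01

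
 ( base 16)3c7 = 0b1111000111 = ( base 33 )ta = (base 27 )18M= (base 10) 967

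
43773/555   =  78 + 161/185 = 78.87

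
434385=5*86877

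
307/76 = 307/76 = 4.04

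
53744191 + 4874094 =58618285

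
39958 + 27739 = 67697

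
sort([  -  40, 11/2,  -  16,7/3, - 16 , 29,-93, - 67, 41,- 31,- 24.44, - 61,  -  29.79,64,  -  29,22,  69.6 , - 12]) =[ -93, - 67,  -  61, - 40,  -  31 , - 29.79, - 29,  -  24.44, - 16,- 16, - 12,7/3, 11/2,22, 29, 41, 64, 69.6]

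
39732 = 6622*6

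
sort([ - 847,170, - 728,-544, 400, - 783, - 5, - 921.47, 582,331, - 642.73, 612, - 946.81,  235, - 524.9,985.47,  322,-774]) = [ - 946.81, - 921.47, - 847, - 783, - 774, -728, - 642.73,  -  544, - 524.9, - 5,170,235, 322,331,400,582,612,985.47 ]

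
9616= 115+9501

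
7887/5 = 1577 + 2/5 = 1577.40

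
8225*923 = 7591675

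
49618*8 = 396944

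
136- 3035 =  - 2899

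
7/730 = 7/730 = 0.01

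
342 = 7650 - 7308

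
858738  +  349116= 1207854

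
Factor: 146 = 2^1*73^1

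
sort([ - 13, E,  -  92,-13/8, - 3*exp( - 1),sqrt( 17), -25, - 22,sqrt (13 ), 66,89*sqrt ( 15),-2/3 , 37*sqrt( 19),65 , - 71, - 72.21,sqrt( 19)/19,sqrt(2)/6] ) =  [ -92,- 72.21,-71 , - 25, - 22,  -  13,  -  13/8, - 3*exp ( - 1), - 2/3 , sqrt(19)/19,sqrt ( 2 )/6,E,sqrt(13 ), sqrt( 17), 65,66, 37 * sqrt(19 ),89*sqrt( 15)]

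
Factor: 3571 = 3571^1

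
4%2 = 0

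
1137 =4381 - 3244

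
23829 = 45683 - 21854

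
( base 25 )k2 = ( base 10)502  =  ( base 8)766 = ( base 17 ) 1c9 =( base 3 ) 200121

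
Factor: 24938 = 2^1*37^1 * 337^1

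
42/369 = 14/123 = 0.11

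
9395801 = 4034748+5361053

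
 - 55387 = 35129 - 90516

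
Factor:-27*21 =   -  567 = - 3^4 * 7^1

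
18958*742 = 14066836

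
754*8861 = 6681194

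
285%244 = 41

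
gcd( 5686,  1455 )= 1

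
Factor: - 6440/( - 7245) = 8/9=2^3*3^ ( - 2) 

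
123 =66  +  57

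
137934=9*15326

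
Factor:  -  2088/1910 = -1044/955 = - 2^2* 3^2*5^( - 1)*29^1*191^(  -  1)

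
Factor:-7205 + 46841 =39636 = 2^2 * 3^3*367^1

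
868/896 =31/32  =  0.97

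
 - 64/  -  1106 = 32/553 = 0.06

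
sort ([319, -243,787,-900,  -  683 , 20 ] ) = [ - 900, - 683, - 243, 20 , 319, 787]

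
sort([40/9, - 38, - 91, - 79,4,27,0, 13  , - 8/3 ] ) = [ - 91, - 79, - 38, - 8/3, 0, 4,40/9, 13, 27]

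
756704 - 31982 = 724722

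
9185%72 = 41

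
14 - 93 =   -  79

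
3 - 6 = -3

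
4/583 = 4/583 = 0.01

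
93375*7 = 653625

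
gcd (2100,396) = 12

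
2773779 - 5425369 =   -  2651590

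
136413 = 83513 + 52900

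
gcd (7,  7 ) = 7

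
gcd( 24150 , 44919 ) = 483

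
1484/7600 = 371/1900  =  0.20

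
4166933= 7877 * 529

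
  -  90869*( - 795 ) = 72240855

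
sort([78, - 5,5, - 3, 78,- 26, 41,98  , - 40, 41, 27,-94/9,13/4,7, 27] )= [-40, - 26, - 94/9, - 5,  -  3,13/4,5,7, 27,  27, 41, 41, 78, 78, 98]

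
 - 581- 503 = -1084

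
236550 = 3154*75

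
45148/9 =5016 + 4/9 = 5016.44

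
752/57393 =752/57393 = 0.01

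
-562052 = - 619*908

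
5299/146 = 36 + 43/146  =  36.29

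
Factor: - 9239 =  - 9239^1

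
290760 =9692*30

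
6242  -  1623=4619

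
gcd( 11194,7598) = 58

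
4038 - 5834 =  - 1796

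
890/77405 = 178/15481 = 0.01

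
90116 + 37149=127265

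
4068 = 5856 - 1788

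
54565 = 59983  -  5418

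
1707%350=307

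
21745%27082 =21745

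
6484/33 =196 + 16/33 = 196.48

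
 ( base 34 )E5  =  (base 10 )481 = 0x1e1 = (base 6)2121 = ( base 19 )166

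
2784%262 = 164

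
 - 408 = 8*( - 51 )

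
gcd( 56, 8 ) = 8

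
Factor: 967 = 967^1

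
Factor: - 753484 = -2^2*113^1 * 1667^1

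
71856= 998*72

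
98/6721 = 98/6721=0.01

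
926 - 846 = 80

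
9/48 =3/16=0.19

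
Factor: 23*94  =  2^1*  23^1*47^1 = 2162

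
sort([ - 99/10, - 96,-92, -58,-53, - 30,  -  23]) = [ - 96, - 92, -58 ,  -  53,-30, - 23 , - 99/10] 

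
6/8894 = 3/4447=0.00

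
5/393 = 5/393  =  0.01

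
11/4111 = 11/4111 = 0.00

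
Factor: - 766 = - 2^1*383^1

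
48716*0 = 0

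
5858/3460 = 1 + 1199/1730 = 1.69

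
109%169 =109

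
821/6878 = 821/6878 = 0.12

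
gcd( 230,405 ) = 5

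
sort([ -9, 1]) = [ - 9 , 1 ] 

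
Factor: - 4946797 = - 47^1*105251^1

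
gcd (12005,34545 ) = 245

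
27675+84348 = 112023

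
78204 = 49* 1596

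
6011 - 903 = 5108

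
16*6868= 109888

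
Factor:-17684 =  - 2^2*4421^1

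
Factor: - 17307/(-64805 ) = 3^3*5^ ( - 1 )*  13^(  -  1) *641^1*997^( - 1 )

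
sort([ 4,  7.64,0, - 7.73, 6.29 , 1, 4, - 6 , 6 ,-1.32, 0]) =[ - 7.73, - 6, - 1.32, 0, 0,1, 4, 4,6, 6.29, 7.64 ] 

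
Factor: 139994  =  2^1 * 69997^1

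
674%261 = 152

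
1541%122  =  77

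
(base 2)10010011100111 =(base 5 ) 300242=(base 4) 2103213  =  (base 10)9447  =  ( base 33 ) 8M9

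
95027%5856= 1331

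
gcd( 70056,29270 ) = 2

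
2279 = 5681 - 3402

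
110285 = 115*959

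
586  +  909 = 1495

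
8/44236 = 2/11059  =  0.00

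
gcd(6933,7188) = 3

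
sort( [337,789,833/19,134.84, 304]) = [833/19 , 134.84,  304,337,789] 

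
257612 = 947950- 690338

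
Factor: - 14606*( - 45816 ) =2^4*3^1*23^1*67^1*83^1*109^1 = 669188496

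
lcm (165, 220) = 660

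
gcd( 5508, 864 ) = 108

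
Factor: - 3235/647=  - 5^1  =  -  5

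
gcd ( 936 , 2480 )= 8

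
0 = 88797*0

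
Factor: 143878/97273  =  2^1*7^1*11^(-1)*37^(  -  1)*43^1 = 602/407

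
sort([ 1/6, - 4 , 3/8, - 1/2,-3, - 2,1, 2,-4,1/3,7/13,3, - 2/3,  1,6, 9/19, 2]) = [ - 4,-4,-3, - 2, - 2/3,-1/2,  1/6,  1/3,3/8,9/19, 7/13, 1, 1,2, 2, 3, 6]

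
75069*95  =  7131555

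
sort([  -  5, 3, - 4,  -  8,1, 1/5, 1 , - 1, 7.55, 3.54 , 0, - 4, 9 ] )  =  [ - 8, - 5,-4,  -  4, - 1,0, 1/5, 1, 1, 3, 3.54 , 7.55, 9]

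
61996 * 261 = 16180956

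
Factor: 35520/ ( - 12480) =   -  13^( - 1)*37^1 = - 37/13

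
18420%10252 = 8168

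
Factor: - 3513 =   -  3^1* 1171^1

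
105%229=105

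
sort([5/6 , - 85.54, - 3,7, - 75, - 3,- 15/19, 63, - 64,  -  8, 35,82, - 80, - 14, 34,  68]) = [  -  85.54, - 80, - 75, - 64 , - 14, - 8, - 3, - 3,-15/19,5/6, 7,  34, 35, 63,68, 82 ]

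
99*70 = 6930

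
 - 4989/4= -1248 + 3/4=- 1247.25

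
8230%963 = 526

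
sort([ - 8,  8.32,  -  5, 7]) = [ - 8, - 5,7,8.32 ] 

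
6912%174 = 126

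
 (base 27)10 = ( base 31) R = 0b11011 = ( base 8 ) 33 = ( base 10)27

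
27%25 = 2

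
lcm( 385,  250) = 19250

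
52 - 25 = 27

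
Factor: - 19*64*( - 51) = 62016  =  2^6 * 3^1 * 17^1 * 19^1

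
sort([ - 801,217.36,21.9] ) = [-801, 21.9, 217.36]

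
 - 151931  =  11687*(  -  13 ) 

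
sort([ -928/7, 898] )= [-928/7, 898]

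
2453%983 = 487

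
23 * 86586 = 1991478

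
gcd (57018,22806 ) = 6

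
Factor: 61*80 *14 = 2^5 * 5^1*7^1*61^1 = 68320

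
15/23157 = 5/7719=0.00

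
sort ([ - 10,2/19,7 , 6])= [ - 10, 2/19,  6, 7]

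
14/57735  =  14/57735  =  0.00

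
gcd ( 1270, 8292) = 2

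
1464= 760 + 704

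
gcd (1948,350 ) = 2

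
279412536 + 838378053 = 1117790589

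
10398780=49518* 210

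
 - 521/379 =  - 2 + 237/379 = -  1.37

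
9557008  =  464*20597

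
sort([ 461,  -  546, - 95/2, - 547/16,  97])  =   [-546 , - 95/2, - 547/16, 97, 461 ] 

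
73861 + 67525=141386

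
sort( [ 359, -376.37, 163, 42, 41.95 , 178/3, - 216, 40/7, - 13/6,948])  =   [ - 376.37, - 216,-13/6, 40/7, 41.95,42 , 178/3, 163, 359,948 ] 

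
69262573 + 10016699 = 79279272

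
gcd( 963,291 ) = 3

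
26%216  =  26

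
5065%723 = 4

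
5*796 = 3980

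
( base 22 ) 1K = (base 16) 2A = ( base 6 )110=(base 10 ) 42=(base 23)1j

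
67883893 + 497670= 68381563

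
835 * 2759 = 2303765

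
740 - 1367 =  - 627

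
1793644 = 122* 14702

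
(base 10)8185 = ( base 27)B64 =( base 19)13CF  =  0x1ff9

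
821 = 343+478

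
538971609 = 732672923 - 193701314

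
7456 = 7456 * 1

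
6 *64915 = 389490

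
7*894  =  6258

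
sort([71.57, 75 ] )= [ 71.57, 75 ]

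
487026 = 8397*58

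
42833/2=21416+1/2 = 21416.50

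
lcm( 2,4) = 4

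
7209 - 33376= -26167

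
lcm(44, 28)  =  308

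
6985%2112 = 649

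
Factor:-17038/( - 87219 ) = 2^1*3^( - 2 )* 7^1*11^( - 1)*881^( - 1 ) * 1217^1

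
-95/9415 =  - 1 + 1864/1883 = - 0.01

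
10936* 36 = 393696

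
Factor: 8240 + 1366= 2^1*3^1*1601^1 = 9606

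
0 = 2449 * 0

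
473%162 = 149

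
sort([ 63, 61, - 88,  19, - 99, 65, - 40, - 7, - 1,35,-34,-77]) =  [ - 99, - 88,- 77, - 40, - 34, - 7 , - 1,19, 35, 61, 63,65]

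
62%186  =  62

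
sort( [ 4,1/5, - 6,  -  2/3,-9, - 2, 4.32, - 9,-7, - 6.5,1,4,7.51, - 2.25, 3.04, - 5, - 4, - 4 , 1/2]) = [ - 9, - 9, - 7, - 6.5, - 6, - 5, - 4, - 4 ,  -  2.25, - 2,-2/3,1/5,1/2,1 , 3.04, 4,4, 4.32,7.51]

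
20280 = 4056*5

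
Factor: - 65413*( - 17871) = 3^1*7^1  *23^1*37^1  *65413^1 =1168995723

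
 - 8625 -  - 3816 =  - 4809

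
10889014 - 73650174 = -62761160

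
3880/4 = 970= 970.00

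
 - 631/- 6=631/6 = 105.17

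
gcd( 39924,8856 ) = 36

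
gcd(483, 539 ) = 7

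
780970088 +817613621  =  1598583709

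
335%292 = 43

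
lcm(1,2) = 2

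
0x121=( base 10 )289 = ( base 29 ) 9s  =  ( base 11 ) 243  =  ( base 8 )441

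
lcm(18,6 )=18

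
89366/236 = 44683/118 = 378.67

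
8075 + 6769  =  14844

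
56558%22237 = 12084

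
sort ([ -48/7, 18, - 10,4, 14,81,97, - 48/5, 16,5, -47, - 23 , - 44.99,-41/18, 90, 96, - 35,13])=[ - 47, - 44.99, - 35, - 23, - 10, - 48/5, - 48/7, - 41/18,4,5,  13,14,16, 18, 81,90, 96 , 97] 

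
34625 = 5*6925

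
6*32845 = 197070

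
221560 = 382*580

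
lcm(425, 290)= 24650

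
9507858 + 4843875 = 14351733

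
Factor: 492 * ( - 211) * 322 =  - 33427464  =  - 2^3 * 3^1*7^1*23^1*41^1*211^1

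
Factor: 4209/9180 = 1403/3060  =  2^(- 2 )*3^(-2)*5^( -1)*17^( - 1)*23^1*61^1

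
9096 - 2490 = 6606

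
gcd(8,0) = 8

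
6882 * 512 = 3523584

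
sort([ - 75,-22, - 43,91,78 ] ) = [ - 75,-43, - 22, 78,91 ] 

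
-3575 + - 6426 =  - 10001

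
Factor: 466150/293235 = 2^1*3^( - 1 )*5^1 *113^( - 1 )*173^ ( - 1 ) * 9323^1 = 93230/58647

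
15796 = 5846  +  9950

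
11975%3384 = 1823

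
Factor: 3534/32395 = 6/55  =  2^1*3^1*5^( - 1 )*11^( - 1 ) 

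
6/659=6/659 = 0.01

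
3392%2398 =994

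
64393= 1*64393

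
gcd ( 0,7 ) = 7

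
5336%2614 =108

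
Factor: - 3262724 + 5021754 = 2^1*5^1*7^1*13^1*1933^1 =1759030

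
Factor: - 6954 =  - 2^1*3^1*19^1 * 61^1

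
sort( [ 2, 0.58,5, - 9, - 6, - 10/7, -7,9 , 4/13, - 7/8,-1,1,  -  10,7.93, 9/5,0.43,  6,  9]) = [  -  10,-9, - 7, - 6, - 10/7 , - 1, -7/8,  4/13,0.43,0.58 , 1,  9/5, 2,5 , 6, 7.93, 9, 9]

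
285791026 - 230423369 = 55367657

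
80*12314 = 985120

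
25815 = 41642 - 15827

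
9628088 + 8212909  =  17840997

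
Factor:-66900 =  - 2^2*3^1*5^2*223^1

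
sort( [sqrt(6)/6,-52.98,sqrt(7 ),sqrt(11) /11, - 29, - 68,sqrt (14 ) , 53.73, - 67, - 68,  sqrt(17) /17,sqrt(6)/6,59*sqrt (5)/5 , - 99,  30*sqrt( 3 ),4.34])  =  [ - 99, - 68, -68  , - 67, - 52.98, - 29,  sqrt(17)/17 , sqrt( 11)/11, sqrt(6)/6 , sqrt( 6 )/6, sqrt( 7 ), sqrt(14 ),4.34, 59*sqrt( 5 )/5,30*sqrt (3),53.73 ] 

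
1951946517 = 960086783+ 991859734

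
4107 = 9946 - 5839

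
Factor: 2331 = 3^2*7^1*37^1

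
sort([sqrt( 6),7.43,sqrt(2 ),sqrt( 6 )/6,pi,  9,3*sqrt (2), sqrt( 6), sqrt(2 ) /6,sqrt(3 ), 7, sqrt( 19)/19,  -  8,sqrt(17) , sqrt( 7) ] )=[-8,sqrt( 19)/19,  sqrt(2)/6, sqrt(6 )/6, sqrt( 2 ) , sqrt(3),sqrt(6),sqrt(6),sqrt(7 ), pi,sqrt( 17),3 * sqrt( 2 ), 7, 7.43,9]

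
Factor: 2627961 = 3^1*7^1 * 125141^1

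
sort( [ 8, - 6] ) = [ - 6, 8 ]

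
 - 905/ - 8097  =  905/8097  =  0.11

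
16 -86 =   -  70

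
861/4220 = 861/4220 = 0.20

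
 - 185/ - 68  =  185/68 =2.72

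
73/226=73/226 = 0.32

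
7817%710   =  7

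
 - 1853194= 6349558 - 8202752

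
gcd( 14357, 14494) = 1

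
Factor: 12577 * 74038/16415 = 931175926/16415=2^1*5^(-1)*7^( - 2 )* 67^( - 1)*12577^1*37019^1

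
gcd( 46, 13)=1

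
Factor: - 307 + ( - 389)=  - 696 = - 2^3*3^1 * 29^1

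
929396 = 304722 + 624674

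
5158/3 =5158/3= 1719.33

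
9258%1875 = 1758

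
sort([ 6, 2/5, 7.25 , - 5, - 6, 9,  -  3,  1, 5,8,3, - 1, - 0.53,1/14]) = [ - 6, - 5, - 3, - 1, - 0.53,  1/14 , 2/5, 1, 3,5, 6,7.25,8, 9]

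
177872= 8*22234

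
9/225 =1/25 = 0.04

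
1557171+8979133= 10536304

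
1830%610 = 0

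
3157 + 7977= 11134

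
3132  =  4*783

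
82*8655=709710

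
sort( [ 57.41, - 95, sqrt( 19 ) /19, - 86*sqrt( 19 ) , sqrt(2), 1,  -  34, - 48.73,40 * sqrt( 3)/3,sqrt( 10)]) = [ - 86*sqrt(19), - 95,- 48.73, - 34, sqrt(19)/19,1, sqrt(2),sqrt( 10), 40*sqrt( 3)/3, 57.41] 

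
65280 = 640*102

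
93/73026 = 31/24342 = 0.00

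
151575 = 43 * 3525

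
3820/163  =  23 + 71/163 = 23.44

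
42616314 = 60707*702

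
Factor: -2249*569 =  - 1279681  =  - 13^1*173^1*569^1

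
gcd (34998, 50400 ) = 6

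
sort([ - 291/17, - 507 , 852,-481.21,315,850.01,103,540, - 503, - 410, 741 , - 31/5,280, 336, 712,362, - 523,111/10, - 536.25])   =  [ - 536.25, - 523, - 507 , - 503,- 481.21,  -  410, - 291/17 , - 31/5,  111/10 , 103 , 280,315, 336,362,540,712,741,850.01,852]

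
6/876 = 1/146  =  0.01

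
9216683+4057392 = 13274075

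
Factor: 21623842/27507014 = 10811921/13753507 = 43^( - 1)*319849^( - 1) * 10811921^1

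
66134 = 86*769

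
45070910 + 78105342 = 123176252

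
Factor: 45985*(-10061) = - 5^1 * 17^1*541^1*10061^1 = -462655085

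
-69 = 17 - 86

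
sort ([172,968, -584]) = [ - 584, 172, 968]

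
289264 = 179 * 1616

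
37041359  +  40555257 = 77596616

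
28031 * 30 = 840930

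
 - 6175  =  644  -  6819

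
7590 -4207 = 3383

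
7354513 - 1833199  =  5521314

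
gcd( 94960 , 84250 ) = 10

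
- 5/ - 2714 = 5/2714 = 0.00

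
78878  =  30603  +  48275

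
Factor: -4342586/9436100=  - 2^( - 1)*5^( - 2 )*127^( - 1 )*743^( - 1)*2171293^1 = - 2171293/4718050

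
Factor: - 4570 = -2^1*5^1*457^1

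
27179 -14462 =12717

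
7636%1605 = 1216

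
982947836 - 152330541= 830617295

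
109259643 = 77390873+31868770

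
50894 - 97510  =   - 46616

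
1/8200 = 1/8200  =  0.00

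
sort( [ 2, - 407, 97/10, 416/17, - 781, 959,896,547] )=[  -  781, -407,2,97/10,  416/17,547 , 896, 959]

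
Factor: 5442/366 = 907/61  =  61^ (  -  1)*907^1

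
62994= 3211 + 59783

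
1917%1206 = 711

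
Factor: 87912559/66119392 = 2^(  -  5 )*7^1*19^( - 1 )*31^1*6397^ ( - 1)*23831^1  =  5171327/3889376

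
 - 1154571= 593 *( - 1947)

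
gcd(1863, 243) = 81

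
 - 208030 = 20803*(-10) 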